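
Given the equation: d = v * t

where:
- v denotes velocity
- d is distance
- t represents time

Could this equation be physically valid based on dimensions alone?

Yes

v (velocity) has dimensions [L T^-1].
d (distance) has dimensions [L].
t (time) has dimensions [T].

Left side: [L]
Right side: [L]

Both sides have the same dimensions, so the equation is dimensionally consistent.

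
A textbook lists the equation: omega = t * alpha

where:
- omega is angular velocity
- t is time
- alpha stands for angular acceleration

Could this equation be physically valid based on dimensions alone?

Yes

omega (angular velocity) has dimensions [T^-1].
t (time) has dimensions [T].
alpha (angular acceleration) has dimensions [T^-2].

Left side: [T^-1]
Right side: [T^-1]

Both sides have the same dimensions, so the equation is dimensionally consistent.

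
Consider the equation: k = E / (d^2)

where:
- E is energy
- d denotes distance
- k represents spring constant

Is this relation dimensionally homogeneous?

Yes

E (energy) has dimensions [L^2 M T^-2].
d (distance) has dimensions [L].
k (spring constant) has dimensions [M T^-2].

Left side: [M T^-2]
Right side: [M T^-2]

Both sides have the same dimensions, so the equation is dimensionally consistent.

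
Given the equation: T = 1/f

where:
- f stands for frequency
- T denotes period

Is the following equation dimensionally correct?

Yes

f (frequency) has dimensions [T^-1].
T (period) has dimensions [T].

Left side: [T]
Right side: [T]

Both sides have the same dimensions, so the equation is dimensionally consistent.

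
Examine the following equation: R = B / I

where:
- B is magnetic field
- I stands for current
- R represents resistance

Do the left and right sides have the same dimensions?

No

B (magnetic field) has dimensions [I^-1 M T^-2].
I (current) has dimensions [I].
R (resistance) has dimensions [I^-2 L^2 M T^-3].

Left side: [I^-2 L^2 M T^-3]
Right side: [I^-2 M T^-2]

The two sides have different dimensions, so the equation is NOT dimensionally consistent.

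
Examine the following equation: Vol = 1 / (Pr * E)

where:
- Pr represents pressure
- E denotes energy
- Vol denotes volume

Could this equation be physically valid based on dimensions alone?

No

Pr (pressure) has dimensions [L^-1 M T^-2].
E (energy) has dimensions [L^2 M T^-2].
Vol (volume) has dimensions [L^3].

Left side: [L^3]
Right side: [L^-1 M^-2 T^4]

The two sides have different dimensions, so the equation is NOT dimensionally consistent.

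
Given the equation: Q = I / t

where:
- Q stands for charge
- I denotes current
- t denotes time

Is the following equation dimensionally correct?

No

Q (charge) has dimensions [I T].
I (current) has dimensions [I].
t (time) has dimensions [T].

Left side: [I T]
Right side: [I T^-1]

The two sides have different dimensions, so the equation is NOT dimensionally consistent.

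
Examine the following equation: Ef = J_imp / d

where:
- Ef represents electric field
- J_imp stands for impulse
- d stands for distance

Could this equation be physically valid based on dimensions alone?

No

Ef (electric field) has dimensions [I^-1 L M T^-3].
J_imp (impulse) has dimensions [L M T^-1].
d (distance) has dimensions [L].

Left side: [I^-1 L M T^-3]
Right side: [M T^-1]

The two sides have different dimensions, so the equation is NOT dimensionally consistent.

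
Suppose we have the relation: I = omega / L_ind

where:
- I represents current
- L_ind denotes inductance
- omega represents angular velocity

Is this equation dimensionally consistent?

No

I (current) has dimensions [I].
L_ind (inductance) has dimensions [I^-2 L^2 M T^-2].
omega (angular velocity) has dimensions [T^-1].

Left side: [I]
Right side: [I^2 L^-2 M^-1 T]

The two sides have different dimensions, so the equation is NOT dimensionally consistent.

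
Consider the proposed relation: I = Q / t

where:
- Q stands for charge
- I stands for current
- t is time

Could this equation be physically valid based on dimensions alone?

Yes

Q (charge) has dimensions [I T].
I (current) has dimensions [I].
t (time) has dimensions [T].

Left side: [I]
Right side: [I]

Both sides have the same dimensions, so the equation is dimensionally consistent.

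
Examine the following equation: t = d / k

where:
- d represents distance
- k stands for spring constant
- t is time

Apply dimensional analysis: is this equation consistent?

No

d (distance) has dimensions [L].
k (spring constant) has dimensions [M T^-2].
t (time) has dimensions [T].

Left side: [T]
Right side: [L M^-1 T^2]

The two sides have different dimensions, so the equation is NOT dimensionally consistent.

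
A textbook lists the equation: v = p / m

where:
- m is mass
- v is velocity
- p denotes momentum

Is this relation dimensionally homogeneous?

Yes

m (mass) has dimensions [M].
v (velocity) has dimensions [L T^-1].
p (momentum) has dimensions [L M T^-1].

Left side: [L T^-1]
Right side: [L T^-1]

Both sides have the same dimensions, so the equation is dimensionally consistent.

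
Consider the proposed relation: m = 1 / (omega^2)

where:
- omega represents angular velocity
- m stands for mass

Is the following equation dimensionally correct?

No

omega (angular velocity) has dimensions [T^-1].
m (mass) has dimensions [M].

Left side: [M]
Right side: [T^2]

The two sides have different dimensions, so the equation is NOT dimensionally consistent.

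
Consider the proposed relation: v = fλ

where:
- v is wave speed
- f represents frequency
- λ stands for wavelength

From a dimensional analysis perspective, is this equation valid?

Yes

v (wave speed) has dimensions [L T^-1].
f (frequency) has dimensions [T^-1].
λ (wavelength) has dimensions [L].

Left side: [L T^-1]
Right side: [L T^-1]

Both sides have the same dimensions, so the equation is dimensionally consistent.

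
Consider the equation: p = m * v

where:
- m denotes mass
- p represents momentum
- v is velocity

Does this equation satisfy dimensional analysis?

Yes

m (mass) has dimensions [M].
p (momentum) has dimensions [L M T^-1].
v (velocity) has dimensions [L T^-1].

Left side: [L M T^-1]
Right side: [L M T^-1]

Both sides have the same dimensions, so the equation is dimensionally consistent.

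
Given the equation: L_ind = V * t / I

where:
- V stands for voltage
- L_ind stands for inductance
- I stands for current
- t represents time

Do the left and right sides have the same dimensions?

Yes

V (voltage) has dimensions [I^-1 L^2 M T^-3].
L_ind (inductance) has dimensions [I^-2 L^2 M T^-2].
I (current) has dimensions [I].
t (time) has dimensions [T].

Left side: [I^-2 L^2 M T^-2]
Right side: [I^-2 L^2 M T^-2]

Both sides have the same dimensions, so the equation is dimensionally consistent.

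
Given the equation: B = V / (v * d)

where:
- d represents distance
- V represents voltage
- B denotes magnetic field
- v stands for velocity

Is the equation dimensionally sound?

Yes

d (distance) has dimensions [L].
V (voltage) has dimensions [I^-1 L^2 M T^-3].
B (magnetic field) has dimensions [I^-1 M T^-2].
v (velocity) has dimensions [L T^-1].

Left side: [I^-1 M T^-2]
Right side: [I^-1 M T^-2]

Both sides have the same dimensions, so the equation is dimensionally consistent.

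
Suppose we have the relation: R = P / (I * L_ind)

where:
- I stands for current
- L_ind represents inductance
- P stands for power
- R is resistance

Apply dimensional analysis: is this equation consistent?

No

I (current) has dimensions [I].
L_ind (inductance) has dimensions [I^-2 L^2 M T^-2].
P (power) has dimensions [L^2 M T^-3].
R (resistance) has dimensions [I^-2 L^2 M T^-3].

Left side: [I^-2 L^2 M T^-3]
Right side: [I T^-1]

The two sides have different dimensions, so the equation is NOT dimensionally consistent.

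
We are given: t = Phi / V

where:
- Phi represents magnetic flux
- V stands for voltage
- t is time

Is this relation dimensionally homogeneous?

Yes

Phi (magnetic flux) has dimensions [I^-1 L^2 M T^-2].
V (voltage) has dimensions [I^-1 L^2 M T^-3].
t (time) has dimensions [T].

Left side: [T]
Right side: [T]

Both sides have the same dimensions, so the equation is dimensionally consistent.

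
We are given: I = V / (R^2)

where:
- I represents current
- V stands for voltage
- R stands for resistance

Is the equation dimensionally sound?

No

I (current) has dimensions [I].
V (voltage) has dimensions [I^-1 L^2 M T^-3].
R (resistance) has dimensions [I^-2 L^2 M T^-3].

Left side: [I]
Right side: [I^3 L^-2 M^-1 T^3]

The two sides have different dimensions, so the equation is NOT dimensionally consistent.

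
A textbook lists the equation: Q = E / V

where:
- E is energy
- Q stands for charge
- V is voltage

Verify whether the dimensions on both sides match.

Yes

E (energy) has dimensions [L^2 M T^-2].
Q (charge) has dimensions [I T].
V (voltage) has dimensions [I^-1 L^2 M T^-3].

Left side: [I T]
Right side: [I T]

Both sides have the same dimensions, so the equation is dimensionally consistent.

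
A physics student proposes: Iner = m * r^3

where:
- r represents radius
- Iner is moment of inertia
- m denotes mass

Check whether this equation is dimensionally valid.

No

r (radius) has dimensions [L].
Iner (moment of inertia) has dimensions [L^2 M].
m (mass) has dimensions [M].

Left side: [L^2 M]
Right side: [L^3 M]

The two sides have different dimensions, so the equation is NOT dimensionally consistent.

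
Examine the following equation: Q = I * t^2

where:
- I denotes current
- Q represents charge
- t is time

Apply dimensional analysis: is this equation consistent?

No

I (current) has dimensions [I].
Q (charge) has dimensions [I T].
t (time) has dimensions [T].

Left side: [I T]
Right side: [I T^2]

The two sides have different dimensions, so the equation is NOT dimensionally consistent.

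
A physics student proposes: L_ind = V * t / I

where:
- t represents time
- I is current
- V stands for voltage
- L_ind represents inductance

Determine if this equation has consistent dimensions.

Yes

t (time) has dimensions [T].
I (current) has dimensions [I].
V (voltage) has dimensions [I^-1 L^2 M T^-3].
L_ind (inductance) has dimensions [I^-2 L^2 M T^-2].

Left side: [I^-2 L^2 M T^-2]
Right side: [I^-2 L^2 M T^-2]

Both sides have the same dimensions, so the equation is dimensionally consistent.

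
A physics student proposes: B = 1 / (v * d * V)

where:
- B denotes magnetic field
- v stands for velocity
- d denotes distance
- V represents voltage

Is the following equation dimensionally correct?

No

B (magnetic field) has dimensions [I^-1 M T^-2].
v (velocity) has dimensions [L T^-1].
d (distance) has dimensions [L].
V (voltage) has dimensions [I^-1 L^2 M T^-3].

Left side: [I^-1 M T^-2]
Right side: [I L^-4 M^-1 T^4]

The two sides have different dimensions, so the equation is NOT dimensionally consistent.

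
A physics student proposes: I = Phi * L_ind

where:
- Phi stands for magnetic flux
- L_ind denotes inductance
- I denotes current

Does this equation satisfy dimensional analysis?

No

Phi (magnetic flux) has dimensions [I^-1 L^2 M T^-2].
L_ind (inductance) has dimensions [I^-2 L^2 M T^-2].
I (current) has dimensions [I].

Left side: [I]
Right side: [I^-3 L^4 M^2 T^-4]

The two sides have different dimensions, so the equation is NOT dimensionally consistent.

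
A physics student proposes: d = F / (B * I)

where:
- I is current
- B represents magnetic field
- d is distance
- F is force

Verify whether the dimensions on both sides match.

Yes

I (current) has dimensions [I].
B (magnetic field) has dimensions [I^-1 M T^-2].
d (distance) has dimensions [L].
F (force) has dimensions [L M T^-2].

Left side: [L]
Right side: [L]

Both sides have the same dimensions, so the equation is dimensionally consistent.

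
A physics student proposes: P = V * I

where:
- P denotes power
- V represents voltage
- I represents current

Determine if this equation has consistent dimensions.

Yes

P (power) has dimensions [L^2 M T^-3].
V (voltage) has dimensions [I^-1 L^2 M T^-3].
I (current) has dimensions [I].

Left side: [L^2 M T^-3]
Right side: [L^2 M T^-3]

Both sides have the same dimensions, so the equation is dimensionally consistent.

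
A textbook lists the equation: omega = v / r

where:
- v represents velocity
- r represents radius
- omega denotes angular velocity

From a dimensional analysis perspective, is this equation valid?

Yes

v (velocity) has dimensions [L T^-1].
r (radius) has dimensions [L].
omega (angular velocity) has dimensions [T^-1].

Left side: [T^-1]
Right side: [T^-1]

Both sides have the same dimensions, so the equation is dimensionally consistent.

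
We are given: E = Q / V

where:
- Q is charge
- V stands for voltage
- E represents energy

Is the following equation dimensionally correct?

No

Q (charge) has dimensions [I T].
V (voltage) has dimensions [I^-1 L^2 M T^-3].
E (energy) has dimensions [L^2 M T^-2].

Left side: [L^2 M T^-2]
Right side: [I^2 L^-2 M^-1 T^4]

The two sides have different dimensions, so the equation is NOT dimensionally consistent.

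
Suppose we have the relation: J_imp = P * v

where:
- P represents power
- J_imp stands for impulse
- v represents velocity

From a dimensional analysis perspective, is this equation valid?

No

P (power) has dimensions [L^2 M T^-3].
J_imp (impulse) has dimensions [L M T^-1].
v (velocity) has dimensions [L T^-1].

Left side: [L M T^-1]
Right side: [L^3 M T^-4]

The two sides have different dimensions, so the equation is NOT dimensionally consistent.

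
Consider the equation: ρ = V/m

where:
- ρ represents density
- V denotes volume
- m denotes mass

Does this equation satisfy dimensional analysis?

No

ρ (density) has dimensions [L^-3 M].
V (volume) has dimensions [L^3].
m (mass) has dimensions [M].

Left side: [L^-3 M]
Right side: [L^3 M^-1]

The two sides have different dimensions, so the equation is NOT dimensionally consistent.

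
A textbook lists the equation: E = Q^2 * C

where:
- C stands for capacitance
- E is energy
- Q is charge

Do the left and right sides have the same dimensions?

No

C (capacitance) has dimensions [I^2 L^-2 M^-1 T^4].
E (energy) has dimensions [L^2 M T^-2].
Q (charge) has dimensions [I T].

Left side: [L^2 M T^-2]
Right side: [I^4 L^-2 M^-1 T^6]

The two sides have different dimensions, so the equation is NOT dimensionally consistent.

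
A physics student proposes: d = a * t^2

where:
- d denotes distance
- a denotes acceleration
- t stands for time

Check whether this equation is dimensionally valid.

Yes

d (distance) has dimensions [L].
a (acceleration) has dimensions [L T^-2].
t (time) has dimensions [T].

Left side: [L]
Right side: [L]

Both sides have the same dimensions, so the equation is dimensionally consistent.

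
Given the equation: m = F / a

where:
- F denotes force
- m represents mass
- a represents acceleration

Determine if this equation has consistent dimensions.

Yes

F (force) has dimensions [L M T^-2].
m (mass) has dimensions [M].
a (acceleration) has dimensions [L T^-2].

Left side: [M]
Right side: [M]

Both sides have the same dimensions, so the equation is dimensionally consistent.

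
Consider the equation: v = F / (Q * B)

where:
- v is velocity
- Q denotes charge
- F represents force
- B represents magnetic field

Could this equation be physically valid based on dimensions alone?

Yes

v (velocity) has dimensions [L T^-1].
Q (charge) has dimensions [I T].
F (force) has dimensions [L M T^-2].
B (magnetic field) has dimensions [I^-1 M T^-2].

Left side: [L T^-1]
Right side: [L T^-1]

Both sides have the same dimensions, so the equation is dimensionally consistent.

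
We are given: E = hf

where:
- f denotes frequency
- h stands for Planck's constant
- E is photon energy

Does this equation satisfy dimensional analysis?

Yes

f (frequency) has dimensions [T^-1].
h (Planck's constant) has dimensions [L^2 M T^-1].
E (photon energy) has dimensions [L^2 M T^-2].

Left side: [L^2 M T^-2]
Right side: [L^2 M T^-2]

Both sides have the same dimensions, so the equation is dimensionally consistent.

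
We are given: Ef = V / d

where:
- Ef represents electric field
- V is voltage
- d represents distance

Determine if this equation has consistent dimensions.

Yes

Ef (electric field) has dimensions [I^-1 L M T^-3].
V (voltage) has dimensions [I^-1 L^2 M T^-3].
d (distance) has dimensions [L].

Left side: [I^-1 L M T^-3]
Right side: [I^-1 L M T^-3]

Both sides have the same dimensions, so the equation is dimensionally consistent.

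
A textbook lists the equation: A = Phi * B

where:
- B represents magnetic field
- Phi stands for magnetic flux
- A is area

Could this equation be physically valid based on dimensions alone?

No

B (magnetic field) has dimensions [I^-1 M T^-2].
Phi (magnetic flux) has dimensions [I^-1 L^2 M T^-2].
A (area) has dimensions [L^2].

Left side: [L^2]
Right side: [I^-2 L^2 M^2 T^-4]

The two sides have different dimensions, so the equation is NOT dimensionally consistent.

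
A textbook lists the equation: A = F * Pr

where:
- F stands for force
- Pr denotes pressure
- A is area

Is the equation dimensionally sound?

No

F (force) has dimensions [L M T^-2].
Pr (pressure) has dimensions [L^-1 M T^-2].
A (area) has dimensions [L^2].

Left side: [L^2]
Right side: [M^2 T^-4]

The two sides have different dimensions, so the equation is NOT dimensionally consistent.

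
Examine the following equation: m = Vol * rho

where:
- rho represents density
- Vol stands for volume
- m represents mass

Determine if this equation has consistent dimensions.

Yes

rho (density) has dimensions [L^-3 M].
Vol (volume) has dimensions [L^3].
m (mass) has dimensions [M].

Left side: [M]
Right side: [M]

Both sides have the same dimensions, so the equation is dimensionally consistent.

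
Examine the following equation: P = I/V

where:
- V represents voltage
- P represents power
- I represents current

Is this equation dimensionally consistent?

No

V (voltage) has dimensions [I^-1 L^2 M T^-3].
P (power) has dimensions [L^2 M T^-3].
I (current) has dimensions [I].

Left side: [L^2 M T^-3]
Right side: [I^2 L^-2 M^-1 T^3]

The two sides have different dimensions, so the equation is NOT dimensionally consistent.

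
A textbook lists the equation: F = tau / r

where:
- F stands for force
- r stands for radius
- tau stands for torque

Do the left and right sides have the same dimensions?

Yes

F (force) has dimensions [L M T^-2].
r (radius) has dimensions [L].
tau (torque) has dimensions [L^2 M T^-2].

Left side: [L M T^-2]
Right side: [L M T^-2]

Both sides have the same dimensions, so the equation is dimensionally consistent.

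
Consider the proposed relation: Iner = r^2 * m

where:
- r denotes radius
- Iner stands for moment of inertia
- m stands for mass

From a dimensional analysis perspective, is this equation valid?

Yes

r (radius) has dimensions [L].
Iner (moment of inertia) has dimensions [L^2 M].
m (mass) has dimensions [M].

Left side: [L^2 M]
Right side: [L^2 M]

Both sides have the same dimensions, so the equation is dimensionally consistent.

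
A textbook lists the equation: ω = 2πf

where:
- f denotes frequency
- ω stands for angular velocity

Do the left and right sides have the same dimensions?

Yes

f (frequency) has dimensions [T^-1].
ω (angular velocity) has dimensions [T^-1].

Left side: [T^-1]
Right side: [T^-1]

Both sides have the same dimensions, so the equation is dimensionally consistent.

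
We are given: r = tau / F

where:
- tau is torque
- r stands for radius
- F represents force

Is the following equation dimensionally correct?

Yes

tau (torque) has dimensions [L^2 M T^-2].
r (radius) has dimensions [L].
F (force) has dimensions [L M T^-2].

Left side: [L]
Right side: [L]

Both sides have the same dimensions, so the equation is dimensionally consistent.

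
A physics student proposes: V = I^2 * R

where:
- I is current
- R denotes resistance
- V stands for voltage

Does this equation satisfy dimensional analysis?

No

I (current) has dimensions [I].
R (resistance) has dimensions [I^-2 L^2 M T^-3].
V (voltage) has dimensions [I^-1 L^2 M T^-3].

Left side: [I^-1 L^2 M T^-3]
Right side: [L^2 M T^-3]

The two sides have different dimensions, so the equation is NOT dimensionally consistent.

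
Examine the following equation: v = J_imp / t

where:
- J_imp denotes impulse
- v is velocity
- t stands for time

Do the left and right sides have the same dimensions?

No

J_imp (impulse) has dimensions [L M T^-1].
v (velocity) has dimensions [L T^-1].
t (time) has dimensions [T].

Left side: [L T^-1]
Right side: [L M T^-2]

The two sides have different dimensions, so the equation is NOT dimensionally consistent.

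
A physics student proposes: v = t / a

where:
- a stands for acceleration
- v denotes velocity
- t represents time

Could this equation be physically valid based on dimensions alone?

No

a (acceleration) has dimensions [L T^-2].
v (velocity) has dimensions [L T^-1].
t (time) has dimensions [T].

Left side: [L T^-1]
Right side: [L^-1 T^3]

The two sides have different dimensions, so the equation is NOT dimensionally consistent.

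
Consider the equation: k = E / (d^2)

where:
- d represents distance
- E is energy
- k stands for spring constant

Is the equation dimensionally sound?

Yes

d (distance) has dimensions [L].
E (energy) has dimensions [L^2 M T^-2].
k (spring constant) has dimensions [M T^-2].

Left side: [M T^-2]
Right side: [M T^-2]

Both sides have the same dimensions, so the equation is dimensionally consistent.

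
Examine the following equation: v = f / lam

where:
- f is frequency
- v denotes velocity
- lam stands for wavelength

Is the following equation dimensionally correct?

No

f (frequency) has dimensions [T^-1].
v (velocity) has dimensions [L T^-1].
lam (wavelength) has dimensions [L].

Left side: [L T^-1]
Right side: [L^-1 T^-1]

The two sides have different dimensions, so the equation is NOT dimensionally consistent.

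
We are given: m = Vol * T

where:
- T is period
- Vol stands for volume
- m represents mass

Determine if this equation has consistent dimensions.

No

T (period) has dimensions [T].
Vol (volume) has dimensions [L^3].
m (mass) has dimensions [M].

Left side: [M]
Right side: [L^3 T]

The two sides have different dimensions, so the equation is NOT dimensionally consistent.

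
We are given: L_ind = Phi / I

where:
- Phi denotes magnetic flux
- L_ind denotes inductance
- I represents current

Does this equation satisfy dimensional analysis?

Yes

Phi (magnetic flux) has dimensions [I^-1 L^2 M T^-2].
L_ind (inductance) has dimensions [I^-2 L^2 M T^-2].
I (current) has dimensions [I].

Left side: [I^-2 L^2 M T^-2]
Right side: [I^-2 L^2 M T^-2]

Both sides have the same dimensions, so the equation is dimensionally consistent.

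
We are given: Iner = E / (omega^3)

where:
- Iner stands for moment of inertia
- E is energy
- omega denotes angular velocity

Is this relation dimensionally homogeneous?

No

Iner (moment of inertia) has dimensions [L^2 M].
E (energy) has dimensions [L^2 M T^-2].
omega (angular velocity) has dimensions [T^-1].

Left side: [L^2 M]
Right side: [L^2 M T]

The two sides have different dimensions, so the equation is NOT dimensionally consistent.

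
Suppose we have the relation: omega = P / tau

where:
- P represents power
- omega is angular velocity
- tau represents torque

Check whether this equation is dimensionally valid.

Yes

P (power) has dimensions [L^2 M T^-3].
omega (angular velocity) has dimensions [T^-1].
tau (torque) has dimensions [L^2 M T^-2].

Left side: [T^-1]
Right side: [T^-1]

Both sides have the same dimensions, so the equation is dimensionally consistent.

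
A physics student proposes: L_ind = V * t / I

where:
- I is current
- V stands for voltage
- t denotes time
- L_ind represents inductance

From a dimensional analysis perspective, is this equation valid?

Yes

I (current) has dimensions [I].
V (voltage) has dimensions [I^-1 L^2 M T^-3].
t (time) has dimensions [T].
L_ind (inductance) has dimensions [I^-2 L^2 M T^-2].

Left side: [I^-2 L^2 M T^-2]
Right side: [I^-2 L^2 M T^-2]

Both sides have the same dimensions, so the equation is dimensionally consistent.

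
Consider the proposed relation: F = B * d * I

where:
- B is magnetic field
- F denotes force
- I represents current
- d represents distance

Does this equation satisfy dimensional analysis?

Yes

B (magnetic field) has dimensions [I^-1 M T^-2].
F (force) has dimensions [L M T^-2].
I (current) has dimensions [I].
d (distance) has dimensions [L].

Left side: [L M T^-2]
Right side: [L M T^-2]

Both sides have the same dimensions, so the equation is dimensionally consistent.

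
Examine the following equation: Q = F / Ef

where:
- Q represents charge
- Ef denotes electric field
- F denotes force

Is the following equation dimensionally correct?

Yes

Q (charge) has dimensions [I T].
Ef (electric field) has dimensions [I^-1 L M T^-3].
F (force) has dimensions [L M T^-2].

Left side: [I T]
Right side: [I T]

Both sides have the same dimensions, so the equation is dimensionally consistent.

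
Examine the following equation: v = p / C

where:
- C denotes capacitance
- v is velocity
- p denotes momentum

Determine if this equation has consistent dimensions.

No

C (capacitance) has dimensions [I^2 L^-2 M^-1 T^4].
v (velocity) has dimensions [L T^-1].
p (momentum) has dimensions [L M T^-1].

Left side: [L T^-1]
Right side: [I^-2 L^3 M^2 T^-5]

The two sides have different dimensions, so the equation is NOT dimensionally consistent.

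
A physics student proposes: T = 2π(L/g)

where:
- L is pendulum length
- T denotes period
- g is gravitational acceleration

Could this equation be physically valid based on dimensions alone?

No

L (pendulum length) has dimensions [L].
T (period) has dimensions [T].
g (gravitational acceleration) has dimensions [L T^-2].

Left side: [T]
Right side: [T^2]

The two sides have different dimensions, so the equation is NOT dimensionally consistent.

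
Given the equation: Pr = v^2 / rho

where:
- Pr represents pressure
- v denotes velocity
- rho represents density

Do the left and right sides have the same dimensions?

No

Pr (pressure) has dimensions [L^-1 M T^-2].
v (velocity) has dimensions [L T^-1].
rho (density) has dimensions [L^-3 M].

Left side: [L^-1 M T^-2]
Right side: [L^5 M^-1 T^-2]

The two sides have different dimensions, so the equation is NOT dimensionally consistent.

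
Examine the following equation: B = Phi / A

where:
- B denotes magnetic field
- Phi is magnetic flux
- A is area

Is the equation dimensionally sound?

Yes

B (magnetic field) has dimensions [I^-1 M T^-2].
Phi (magnetic flux) has dimensions [I^-1 L^2 M T^-2].
A (area) has dimensions [L^2].

Left side: [I^-1 M T^-2]
Right side: [I^-1 M T^-2]

Both sides have the same dimensions, so the equation is dimensionally consistent.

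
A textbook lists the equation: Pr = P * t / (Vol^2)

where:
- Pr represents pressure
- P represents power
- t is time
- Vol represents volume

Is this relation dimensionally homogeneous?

No

Pr (pressure) has dimensions [L^-1 M T^-2].
P (power) has dimensions [L^2 M T^-3].
t (time) has dimensions [T].
Vol (volume) has dimensions [L^3].

Left side: [L^-1 M T^-2]
Right side: [L^-4 M T^-2]

The two sides have different dimensions, so the equation is NOT dimensionally consistent.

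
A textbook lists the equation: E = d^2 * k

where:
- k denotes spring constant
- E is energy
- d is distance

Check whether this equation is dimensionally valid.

Yes

k (spring constant) has dimensions [M T^-2].
E (energy) has dimensions [L^2 M T^-2].
d (distance) has dimensions [L].

Left side: [L^2 M T^-2]
Right side: [L^2 M T^-2]

Both sides have the same dimensions, so the equation is dimensionally consistent.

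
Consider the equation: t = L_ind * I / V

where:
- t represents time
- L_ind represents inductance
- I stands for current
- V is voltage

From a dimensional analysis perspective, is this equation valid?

Yes

t (time) has dimensions [T].
L_ind (inductance) has dimensions [I^-2 L^2 M T^-2].
I (current) has dimensions [I].
V (voltage) has dimensions [I^-1 L^2 M T^-3].

Left side: [T]
Right side: [T]

Both sides have the same dimensions, so the equation is dimensionally consistent.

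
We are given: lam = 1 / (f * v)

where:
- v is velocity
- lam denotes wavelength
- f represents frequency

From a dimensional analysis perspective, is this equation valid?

No

v (velocity) has dimensions [L T^-1].
lam (wavelength) has dimensions [L].
f (frequency) has dimensions [T^-1].

Left side: [L]
Right side: [L^-1 T^2]

The two sides have different dimensions, so the equation is NOT dimensionally consistent.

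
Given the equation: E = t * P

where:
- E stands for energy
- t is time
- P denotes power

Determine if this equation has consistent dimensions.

Yes

E (energy) has dimensions [L^2 M T^-2].
t (time) has dimensions [T].
P (power) has dimensions [L^2 M T^-3].

Left side: [L^2 M T^-2]
Right side: [L^2 M T^-2]

Both sides have the same dimensions, so the equation is dimensionally consistent.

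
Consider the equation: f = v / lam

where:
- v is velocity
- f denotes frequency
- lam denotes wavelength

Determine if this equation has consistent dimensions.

Yes

v (velocity) has dimensions [L T^-1].
f (frequency) has dimensions [T^-1].
lam (wavelength) has dimensions [L].

Left side: [T^-1]
Right side: [T^-1]

Both sides have the same dimensions, so the equation is dimensionally consistent.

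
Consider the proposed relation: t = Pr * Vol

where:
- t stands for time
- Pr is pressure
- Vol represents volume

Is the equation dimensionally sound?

No

t (time) has dimensions [T].
Pr (pressure) has dimensions [L^-1 M T^-2].
Vol (volume) has dimensions [L^3].

Left side: [T]
Right side: [L^2 M T^-2]

The two sides have different dimensions, so the equation is NOT dimensionally consistent.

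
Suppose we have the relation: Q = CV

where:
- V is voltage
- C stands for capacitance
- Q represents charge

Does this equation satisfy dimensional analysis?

Yes

V (voltage) has dimensions [I^-1 L^2 M T^-3].
C (capacitance) has dimensions [I^2 L^-2 M^-1 T^4].
Q (charge) has dimensions [I T].

Left side: [I T]
Right side: [I T]

Both sides have the same dimensions, so the equation is dimensionally consistent.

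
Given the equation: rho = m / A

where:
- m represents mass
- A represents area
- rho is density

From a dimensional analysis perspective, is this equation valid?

No

m (mass) has dimensions [M].
A (area) has dimensions [L^2].
rho (density) has dimensions [L^-3 M].

Left side: [L^-3 M]
Right side: [L^-2 M]

The two sides have different dimensions, so the equation is NOT dimensionally consistent.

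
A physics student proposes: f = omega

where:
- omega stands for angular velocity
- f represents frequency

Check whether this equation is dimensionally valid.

Yes

omega (angular velocity) has dimensions [T^-1].
f (frequency) has dimensions [T^-1].

Left side: [T^-1]
Right side: [T^-1]

Both sides have the same dimensions, so the equation is dimensionally consistent.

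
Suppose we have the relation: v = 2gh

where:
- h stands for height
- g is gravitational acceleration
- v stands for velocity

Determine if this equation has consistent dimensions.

No

h (height) has dimensions [L].
g (gravitational acceleration) has dimensions [L T^-2].
v (velocity) has dimensions [L T^-1].

Left side: [L T^-1]
Right side: [L^2 T^-2]

The two sides have different dimensions, so the equation is NOT dimensionally consistent.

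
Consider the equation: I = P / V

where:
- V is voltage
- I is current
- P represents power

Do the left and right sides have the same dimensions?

Yes

V (voltage) has dimensions [I^-1 L^2 M T^-3].
I (current) has dimensions [I].
P (power) has dimensions [L^2 M T^-3].

Left side: [I]
Right side: [I]

Both sides have the same dimensions, so the equation is dimensionally consistent.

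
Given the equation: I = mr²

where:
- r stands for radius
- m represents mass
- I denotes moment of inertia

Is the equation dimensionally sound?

Yes

r (radius) has dimensions [L].
m (mass) has dimensions [M].
I (moment of inertia) has dimensions [L^2 M].

Left side: [L^2 M]
Right side: [L^2 M]

Both sides have the same dimensions, so the equation is dimensionally consistent.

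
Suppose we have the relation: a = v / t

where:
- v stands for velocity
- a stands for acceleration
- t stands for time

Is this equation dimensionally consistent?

Yes

v (velocity) has dimensions [L T^-1].
a (acceleration) has dimensions [L T^-2].
t (time) has dimensions [T].

Left side: [L T^-2]
Right side: [L T^-2]

Both sides have the same dimensions, so the equation is dimensionally consistent.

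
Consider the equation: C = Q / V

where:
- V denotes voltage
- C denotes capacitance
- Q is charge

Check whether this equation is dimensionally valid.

Yes

V (voltage) has dimensions [I^-1 L^2 M T^-3].
C (capacitance) has dimensions [I^2 L^-2 M^-1 T^4].
Q (charge) has dimensions [I T].

Left side: [I^2 L^-2 M^-1 T^4]
Right side: [I^2 L^-2 M^-1 T^4]

Both sides have the same dimensions, so the equation is dimensionally consistent.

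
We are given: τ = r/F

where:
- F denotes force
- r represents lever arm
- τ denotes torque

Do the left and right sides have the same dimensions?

No

F (force) has dimensions [L M T^-2].
r (lever arm) has dimensions [L].
τ (torque) has dimensions [L^2 M T^-2].

Left side: [L^2 M T^-2]
Right side: [M^-1 T^2]

The two sides have different dimensions, so the equation is NOT dimensionally consistent.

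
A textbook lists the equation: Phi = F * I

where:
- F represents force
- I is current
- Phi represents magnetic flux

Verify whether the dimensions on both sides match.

No

F (force) has dimensions [L M T^-2].
I (current) has dimensions [I].
Phi (magnetic flux) has dimensions [I^-1 L^2 M T^-2].

Left side: [I^-1 L^2 M T^-2]
Right side: [I L M T^-2]

The two sides have different dimensions, so the equation is NOT dimensionally consistent.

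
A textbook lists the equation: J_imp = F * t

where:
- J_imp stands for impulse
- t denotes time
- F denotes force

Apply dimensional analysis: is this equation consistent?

Yes

J_imp (impulse) has dimensions [L M T^-1].
t (time) has dimensions [T].
F (force) has dimensions [L M T^-2].

Left side: [L M T^-1]
Right side: [L M T^-1]

Both sides have the same dimensions, so the equation is dimensionally consistent.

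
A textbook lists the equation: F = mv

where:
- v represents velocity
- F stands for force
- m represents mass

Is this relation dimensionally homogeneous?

No

v (velocity) has dimensions [L T^-1].
F (force) has dimensions [L M T^-2].
m (mass) has dimensions [M].

Left side: [L M T^-2]
Right side: [L M T^-1]

The two sides have different dimensions, so the equation is NOT dimensionally consistent.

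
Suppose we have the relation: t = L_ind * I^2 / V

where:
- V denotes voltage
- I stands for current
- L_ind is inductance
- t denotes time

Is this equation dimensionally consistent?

No

V (voltage) has dimensions [I^-1 L^2 M T^-3].
I (current) has dimensions [I].
L_ind (inductance) has dimensions [I^-2 L^2 M T^-2].
t (time) has dimensions [T].

Left side: [T]
Right side: [I T]

The two sides have different dimensions, so the equation is NOT dimensionally consistent.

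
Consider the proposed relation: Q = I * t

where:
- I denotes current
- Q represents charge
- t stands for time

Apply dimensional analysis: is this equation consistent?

Yes

I (current) has dimensions [I].
Q (charge) has dimensions [I T].
t (time) has dimensions [T].

Left side: [I T]
Right side: [I T]

Both sides have the same dimensions, so the equation is dimensionally consistent.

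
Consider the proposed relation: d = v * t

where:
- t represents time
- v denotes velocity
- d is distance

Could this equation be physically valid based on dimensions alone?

Yes

t (time) has dimensions [T].
v (velocity) has dimensions [L T^-1].
d (distance) has dimensions [L].

Left side: [L]
Right side: [L]

Both sides have the same dimensions, so the equation is dimensionally consistent.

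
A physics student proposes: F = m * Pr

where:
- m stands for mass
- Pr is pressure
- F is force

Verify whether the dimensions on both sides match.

No

m (mass) has dimensions [M].
Pr (pressure) has dimensions [L^-1 M T^-2].
F (force) has dimensions [L M T^-2].

Left side: [L M T^-2]
Right side: [L^-1 M^2 T^-2]

The two sides have different dimensions, so the equation is NOT dimensionally consistent.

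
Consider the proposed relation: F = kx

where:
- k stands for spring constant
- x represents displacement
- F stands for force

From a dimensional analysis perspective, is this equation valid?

Yes

k (spring constant) has dimensions [M T^-2].
x (displacement) has dimensions [L].
F (force) has dimensions [L M T^-2].

Left side: [L M T^-2]
Right side: [L M T^-2]

Both sides have the same dimensions, so the equation is dimensionally consistent.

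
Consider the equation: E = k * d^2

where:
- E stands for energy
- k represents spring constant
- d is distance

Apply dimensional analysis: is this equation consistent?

Yes

E (energy) has dimensions [L^2 M T^-2].
k (spring constant) has dimensions [M T^-2].
d (distance) has dimensions [L].

Left side: [L^2 M T^-2]
Right side: [L^2 M T^-2]

Both sides have the same dimensions, so the equation is dimensionally consistent.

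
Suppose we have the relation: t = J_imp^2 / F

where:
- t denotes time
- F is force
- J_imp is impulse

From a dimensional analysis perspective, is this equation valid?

No

t (time) has dimensions [T].
F (force) has dimensions [L M T^-2].
J_imp (impulse) has dimensions [L M T^-1].

Left side: [T]
Right side: [L M]

The two sides have different dimensions, so the equation is NOT dimensionally consistent.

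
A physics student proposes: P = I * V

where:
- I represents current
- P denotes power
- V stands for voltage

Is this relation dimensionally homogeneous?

Yes

I (current) has dimensions [I].
P (power) has dimensions [L^2 M T^-3].
V (voltage) has dimensions [I^-1 L^2 M T^-3].

Left side: [L^2 M T^-3]
Right side: [L^2 M T^-3]

Both sides have the same dimensions, so the equation is dimensionally consistent.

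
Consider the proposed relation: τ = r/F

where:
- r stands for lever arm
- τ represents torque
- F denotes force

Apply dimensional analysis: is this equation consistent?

No

r (lever arm) has dimensions [L].
τ (torque) has dimensions [L^2 M T^-2].
F (force) has dimensions [L M T^-2].

Left side: [L^2 M T^-2]
Right side: [M^-1 T^2]

The two sides have different dimensions, so the equation is NOT dimensionally consistent.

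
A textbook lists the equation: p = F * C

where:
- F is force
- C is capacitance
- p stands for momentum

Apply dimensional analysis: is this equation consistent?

No

F (force) has dimensions [L M T^-2].
C (capacitance) has dimensions [I^2 L^-2 M^-1 T^4].
p (momentum) has dimensions [L M T^-1].

Left side: [L M T^-1]
Right side: [I^2 L^-1 T^2]

The two sides have different dimensions, so the equation is NOT dimensionally consistent.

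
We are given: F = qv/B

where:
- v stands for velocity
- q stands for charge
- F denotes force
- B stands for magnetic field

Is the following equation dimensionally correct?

No

v (velocity) has dimensions [L T^-1].
q (charge) has dimensions [I T].
F (force) has dimensions [L M T^-2].
B (magnetic field) has dimensions [I^-1 M T^-2].

Left side: [L M T^-2]
Right side: [I^2 L M^-1 T^2]

The two sides have different dimensions, so the equation is NOT dimensionally consistent.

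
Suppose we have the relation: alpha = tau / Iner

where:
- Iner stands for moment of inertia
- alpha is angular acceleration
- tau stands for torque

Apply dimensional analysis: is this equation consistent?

Yes

Iner (moment of inertia) has dimensions [L^2 M].
alpha (angular acceleration) has dimensions [T^-2].
tau (torque) has dimensions [L^2 M T^-2].

Left side: [T^-2]
Right side: [T^-2]

Both sides have the same dimensions, so the equation is dimensionally consistent.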